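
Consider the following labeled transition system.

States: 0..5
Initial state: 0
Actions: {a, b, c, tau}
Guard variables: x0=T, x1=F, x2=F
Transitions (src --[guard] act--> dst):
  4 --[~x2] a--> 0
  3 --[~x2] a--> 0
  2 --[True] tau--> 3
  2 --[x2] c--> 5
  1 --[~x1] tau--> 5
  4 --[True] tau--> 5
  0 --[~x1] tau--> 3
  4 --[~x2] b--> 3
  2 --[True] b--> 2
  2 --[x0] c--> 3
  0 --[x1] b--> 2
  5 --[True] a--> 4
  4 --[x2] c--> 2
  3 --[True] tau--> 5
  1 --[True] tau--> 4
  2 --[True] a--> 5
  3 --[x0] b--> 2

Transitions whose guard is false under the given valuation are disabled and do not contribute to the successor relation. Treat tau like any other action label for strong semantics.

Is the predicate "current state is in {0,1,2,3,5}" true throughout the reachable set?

Safe = {0,1,2,3,5}
R = {0,2,3,4,5}
  0: ok
  2: ok
  3: ok
  4: ✗ unsafe
  5: ok
counterexample path to 4: tau·tau·a

Answer: INVARIANT VIOLATED at state 4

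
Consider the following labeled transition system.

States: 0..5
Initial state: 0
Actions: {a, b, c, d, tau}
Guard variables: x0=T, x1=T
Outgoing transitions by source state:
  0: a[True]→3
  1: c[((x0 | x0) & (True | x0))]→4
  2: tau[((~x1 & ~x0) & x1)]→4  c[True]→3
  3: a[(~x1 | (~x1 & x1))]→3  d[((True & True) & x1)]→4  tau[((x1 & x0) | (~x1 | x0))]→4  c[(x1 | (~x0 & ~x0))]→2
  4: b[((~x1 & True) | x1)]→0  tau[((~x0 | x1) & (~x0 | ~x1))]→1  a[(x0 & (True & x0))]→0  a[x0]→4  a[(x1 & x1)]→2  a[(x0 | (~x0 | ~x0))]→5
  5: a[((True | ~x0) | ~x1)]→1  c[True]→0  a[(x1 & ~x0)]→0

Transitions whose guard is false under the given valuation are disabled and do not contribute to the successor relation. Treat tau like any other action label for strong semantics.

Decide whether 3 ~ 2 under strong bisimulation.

Answer: NOT BISIMILAR

Trace:
Bisimulation quotient by refinement:
  round 0: {{0,1,2,3,4,5}}
  round 1: {{0},{1,2},{3},{4},{5}}
  round 2: {{0},{1},{2},{3},{4},{5}}
Fixed point at round 3; 6 class(es).
class of 3: {3}; class of 2: {2}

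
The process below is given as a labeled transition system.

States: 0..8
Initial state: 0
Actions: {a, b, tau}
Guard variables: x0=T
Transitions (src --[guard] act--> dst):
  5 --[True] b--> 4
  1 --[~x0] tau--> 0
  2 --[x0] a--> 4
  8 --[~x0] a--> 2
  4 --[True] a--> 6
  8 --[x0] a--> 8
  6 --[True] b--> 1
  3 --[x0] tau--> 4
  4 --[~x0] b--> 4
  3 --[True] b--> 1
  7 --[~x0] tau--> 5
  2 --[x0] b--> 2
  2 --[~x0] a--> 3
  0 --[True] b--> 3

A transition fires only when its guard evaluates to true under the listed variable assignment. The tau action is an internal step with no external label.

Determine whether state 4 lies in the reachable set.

9 transition(s) survive guard evaluation.
depth 0: {0}
depth 1: {3}  total {0,3}
depth 2: {1,4}  total {0,1,3,4}
depth 3: {6}  total {0,1,3,4,6}
Reachable = {0,1,3,4,6}
trace reaching 4: b·tau

Answer: REACHABLE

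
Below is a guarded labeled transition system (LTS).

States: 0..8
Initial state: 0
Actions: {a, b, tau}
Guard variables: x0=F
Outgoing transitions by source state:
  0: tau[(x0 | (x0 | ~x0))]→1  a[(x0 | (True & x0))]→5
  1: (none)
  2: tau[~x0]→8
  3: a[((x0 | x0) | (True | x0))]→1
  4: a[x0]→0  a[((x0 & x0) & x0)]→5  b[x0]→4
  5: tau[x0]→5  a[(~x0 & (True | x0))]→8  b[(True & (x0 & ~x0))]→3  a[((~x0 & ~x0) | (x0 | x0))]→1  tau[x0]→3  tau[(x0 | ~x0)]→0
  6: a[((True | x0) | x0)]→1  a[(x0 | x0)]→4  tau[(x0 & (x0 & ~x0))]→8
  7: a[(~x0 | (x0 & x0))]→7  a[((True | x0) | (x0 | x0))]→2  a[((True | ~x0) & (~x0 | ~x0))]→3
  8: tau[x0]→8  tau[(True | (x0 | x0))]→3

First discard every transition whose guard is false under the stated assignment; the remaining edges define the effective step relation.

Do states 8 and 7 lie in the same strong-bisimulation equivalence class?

Bisimulation quotient by refinement:
  P[0] = {{0,1,2,3,4,5,6,7,8}}
  P[1] = {{0,2,8},{1,4},{3,6,7},{5}}
  P[2] = {{0},{1,4},{2},{3,6},{5},{7},{8}}
7 equivalence class(es) (converged in 3)
class of 8: {8}; class of 7: {7}

Answer: NOT BISIMILAR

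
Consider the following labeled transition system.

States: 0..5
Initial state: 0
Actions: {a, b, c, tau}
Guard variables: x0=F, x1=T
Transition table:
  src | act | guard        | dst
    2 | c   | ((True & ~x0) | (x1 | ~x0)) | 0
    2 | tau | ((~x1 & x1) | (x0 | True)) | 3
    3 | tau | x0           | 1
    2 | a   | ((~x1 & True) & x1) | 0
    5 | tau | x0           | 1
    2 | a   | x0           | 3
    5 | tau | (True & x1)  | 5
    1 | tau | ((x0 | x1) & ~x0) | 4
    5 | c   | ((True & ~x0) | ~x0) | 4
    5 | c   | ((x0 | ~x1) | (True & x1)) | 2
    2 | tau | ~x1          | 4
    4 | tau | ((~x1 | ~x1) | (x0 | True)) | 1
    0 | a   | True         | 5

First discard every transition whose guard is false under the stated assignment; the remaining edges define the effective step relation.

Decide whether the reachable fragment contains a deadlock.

Reach set: {0,1,2,3,4,5}
  0: a→5  [1 exit(s)]
  1: tau→4  [1 exit(s)]
  2: c→0  tau→3  [2 exit(s)]
  3: ∅  [deadlock]
  4: tau→1  [1 exit(s)]
  5: c→2  c→4  tau→5  [3 exit(s)]
witness 3: a·c·tau

Answer: DEADLOCK at state 3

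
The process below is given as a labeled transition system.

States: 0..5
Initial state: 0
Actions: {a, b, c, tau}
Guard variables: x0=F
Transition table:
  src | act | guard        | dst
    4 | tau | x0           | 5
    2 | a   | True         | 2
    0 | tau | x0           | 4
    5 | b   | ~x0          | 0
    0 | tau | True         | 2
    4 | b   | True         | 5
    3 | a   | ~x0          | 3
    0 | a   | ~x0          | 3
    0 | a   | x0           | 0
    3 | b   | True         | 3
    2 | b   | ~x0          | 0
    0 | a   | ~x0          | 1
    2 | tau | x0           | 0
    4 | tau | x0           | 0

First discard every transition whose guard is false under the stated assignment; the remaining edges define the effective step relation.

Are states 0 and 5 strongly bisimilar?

Answer: NOT BISIMILAR

Analysis:
Compute ~ classes (split until stable):
  P[0] = {{0,1,2,3,4,5}}
  P[1] = {{0},{1},{2,3},{4,5}}
  P[2] = {{0},{1},{2},{3},{4},{5}}
stable after 3 split(s): 6 block(s)
0∈{0}, 5∈{5}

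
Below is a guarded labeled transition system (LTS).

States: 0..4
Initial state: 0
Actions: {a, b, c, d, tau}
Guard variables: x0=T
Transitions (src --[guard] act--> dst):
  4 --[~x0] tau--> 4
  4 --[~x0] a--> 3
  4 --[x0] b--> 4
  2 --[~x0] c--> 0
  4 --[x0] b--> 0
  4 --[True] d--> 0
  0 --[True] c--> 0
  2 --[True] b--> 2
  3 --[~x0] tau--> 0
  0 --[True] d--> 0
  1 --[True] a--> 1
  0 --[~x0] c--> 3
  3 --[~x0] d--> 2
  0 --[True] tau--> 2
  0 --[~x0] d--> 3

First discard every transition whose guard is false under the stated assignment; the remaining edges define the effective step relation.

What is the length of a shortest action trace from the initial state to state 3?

Breadth-first toward 3:
  Layer 0: {0}
  Layer 1: {2}
3 never appears.

Answer: UNREACHABLE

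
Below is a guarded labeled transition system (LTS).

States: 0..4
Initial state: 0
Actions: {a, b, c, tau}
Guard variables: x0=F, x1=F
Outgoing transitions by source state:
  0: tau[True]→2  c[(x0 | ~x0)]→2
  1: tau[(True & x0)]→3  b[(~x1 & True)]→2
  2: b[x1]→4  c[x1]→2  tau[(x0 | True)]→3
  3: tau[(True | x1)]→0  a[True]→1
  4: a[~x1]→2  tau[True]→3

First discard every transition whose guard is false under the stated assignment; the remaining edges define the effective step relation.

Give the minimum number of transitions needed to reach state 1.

Answer: 3

Trace:
BFS to 1:
  depth 0: {0}
  depth 1: {2}
  depth 2: {3}
  depth 3: {1}
1 enters at depth 3; path c·tau·a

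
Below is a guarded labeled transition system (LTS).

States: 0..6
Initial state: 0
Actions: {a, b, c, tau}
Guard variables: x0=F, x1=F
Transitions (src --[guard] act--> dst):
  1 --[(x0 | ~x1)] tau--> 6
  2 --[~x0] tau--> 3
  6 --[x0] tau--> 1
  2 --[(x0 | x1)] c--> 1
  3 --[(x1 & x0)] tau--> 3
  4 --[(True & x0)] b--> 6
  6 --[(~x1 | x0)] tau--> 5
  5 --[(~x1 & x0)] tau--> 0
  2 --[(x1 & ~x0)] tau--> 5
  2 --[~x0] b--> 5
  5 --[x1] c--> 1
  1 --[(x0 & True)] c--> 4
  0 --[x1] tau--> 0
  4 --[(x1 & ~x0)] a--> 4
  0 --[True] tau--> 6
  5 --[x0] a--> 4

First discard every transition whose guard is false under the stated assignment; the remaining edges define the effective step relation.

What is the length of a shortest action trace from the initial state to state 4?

Breadth-first toward 4:
  L0 = {0}
  L1 = {6}
  L2 = {5}
4 never appears.

Answer: UNREACHABLE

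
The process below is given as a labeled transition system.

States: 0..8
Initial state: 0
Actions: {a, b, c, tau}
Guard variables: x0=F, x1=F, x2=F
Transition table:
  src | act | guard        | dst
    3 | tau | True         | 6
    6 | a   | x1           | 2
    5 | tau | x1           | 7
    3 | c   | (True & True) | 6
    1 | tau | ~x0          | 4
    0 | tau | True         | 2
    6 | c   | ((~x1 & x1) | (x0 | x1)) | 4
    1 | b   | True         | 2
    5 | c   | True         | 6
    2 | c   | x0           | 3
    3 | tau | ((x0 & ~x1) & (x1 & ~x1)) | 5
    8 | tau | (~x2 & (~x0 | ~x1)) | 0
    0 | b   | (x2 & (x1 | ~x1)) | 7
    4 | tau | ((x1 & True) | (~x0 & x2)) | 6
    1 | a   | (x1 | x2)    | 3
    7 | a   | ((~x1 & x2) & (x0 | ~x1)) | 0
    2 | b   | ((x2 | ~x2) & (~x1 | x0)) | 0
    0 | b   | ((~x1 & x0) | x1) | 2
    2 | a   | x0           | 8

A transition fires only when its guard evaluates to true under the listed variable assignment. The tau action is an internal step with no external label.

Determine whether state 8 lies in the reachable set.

Guard filter leaves 8 enabled edge(s).
Layer 0: {0}
Layer 1: {2}  total {0,2}
Reach set: {0,2}

Answer: UNREACHABLE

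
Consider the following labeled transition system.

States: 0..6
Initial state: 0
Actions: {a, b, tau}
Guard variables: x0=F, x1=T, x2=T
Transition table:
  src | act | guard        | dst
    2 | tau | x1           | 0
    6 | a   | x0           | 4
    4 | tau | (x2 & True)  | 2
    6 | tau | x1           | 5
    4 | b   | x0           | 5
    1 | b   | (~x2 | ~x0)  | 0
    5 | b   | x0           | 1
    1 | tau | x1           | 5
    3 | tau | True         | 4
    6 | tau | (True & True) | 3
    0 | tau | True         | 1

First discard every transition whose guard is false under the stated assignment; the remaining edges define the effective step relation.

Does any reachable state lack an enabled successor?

Reach set: {0,1,5}
  0: tau→1  [1 exit(s)]
  1: b→0  tau→5  [2 exit(s)]
  5: ∅  [STUCK]
Path to 5: tau·tau

Answer: DEADLOCK at state 5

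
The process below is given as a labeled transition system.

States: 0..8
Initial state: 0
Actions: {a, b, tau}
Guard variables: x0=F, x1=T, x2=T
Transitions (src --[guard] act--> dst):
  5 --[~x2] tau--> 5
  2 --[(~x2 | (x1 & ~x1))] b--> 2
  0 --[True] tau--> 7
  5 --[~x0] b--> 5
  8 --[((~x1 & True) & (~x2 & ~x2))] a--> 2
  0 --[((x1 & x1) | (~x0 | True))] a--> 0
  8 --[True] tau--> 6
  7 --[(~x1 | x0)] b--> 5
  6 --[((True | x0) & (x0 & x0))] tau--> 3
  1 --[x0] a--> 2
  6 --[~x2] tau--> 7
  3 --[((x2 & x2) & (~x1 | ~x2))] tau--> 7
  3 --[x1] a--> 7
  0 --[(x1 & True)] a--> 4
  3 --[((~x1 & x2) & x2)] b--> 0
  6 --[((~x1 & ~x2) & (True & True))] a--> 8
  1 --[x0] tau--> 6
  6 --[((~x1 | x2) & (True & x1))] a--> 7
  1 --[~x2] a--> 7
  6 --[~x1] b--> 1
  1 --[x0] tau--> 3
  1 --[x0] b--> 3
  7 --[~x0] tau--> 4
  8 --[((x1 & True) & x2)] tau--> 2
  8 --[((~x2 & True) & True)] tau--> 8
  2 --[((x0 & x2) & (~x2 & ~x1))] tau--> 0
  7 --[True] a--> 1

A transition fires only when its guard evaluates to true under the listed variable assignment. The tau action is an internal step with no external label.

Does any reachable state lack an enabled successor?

Answer: DEADLOCK at state 1

Trace:
Reachable = {0,1,4,7}
  0: a→0  a→4  tau→7  [deg 3]
  1: ∅  [STUCK]
  4: ∅  [STUCK]
  7: a→1  tau→4  [deg 2]
Path to 1: tau·a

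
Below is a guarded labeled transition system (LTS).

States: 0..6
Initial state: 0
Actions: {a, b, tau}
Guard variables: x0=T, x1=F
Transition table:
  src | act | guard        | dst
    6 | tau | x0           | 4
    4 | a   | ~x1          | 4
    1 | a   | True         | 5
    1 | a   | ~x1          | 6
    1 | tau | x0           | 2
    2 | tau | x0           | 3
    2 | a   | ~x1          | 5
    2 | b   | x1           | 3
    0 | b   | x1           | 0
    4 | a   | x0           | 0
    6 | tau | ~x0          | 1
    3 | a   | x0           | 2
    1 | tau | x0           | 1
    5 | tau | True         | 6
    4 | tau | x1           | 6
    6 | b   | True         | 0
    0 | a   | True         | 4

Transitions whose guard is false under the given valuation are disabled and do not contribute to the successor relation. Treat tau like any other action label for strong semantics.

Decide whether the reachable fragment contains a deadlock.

Reach set: {0,4}
  0: a→4  [1 exit(s)]
  4: a→0  a→4  [2 exit(s)]

Answer: DEADLOCK-FREE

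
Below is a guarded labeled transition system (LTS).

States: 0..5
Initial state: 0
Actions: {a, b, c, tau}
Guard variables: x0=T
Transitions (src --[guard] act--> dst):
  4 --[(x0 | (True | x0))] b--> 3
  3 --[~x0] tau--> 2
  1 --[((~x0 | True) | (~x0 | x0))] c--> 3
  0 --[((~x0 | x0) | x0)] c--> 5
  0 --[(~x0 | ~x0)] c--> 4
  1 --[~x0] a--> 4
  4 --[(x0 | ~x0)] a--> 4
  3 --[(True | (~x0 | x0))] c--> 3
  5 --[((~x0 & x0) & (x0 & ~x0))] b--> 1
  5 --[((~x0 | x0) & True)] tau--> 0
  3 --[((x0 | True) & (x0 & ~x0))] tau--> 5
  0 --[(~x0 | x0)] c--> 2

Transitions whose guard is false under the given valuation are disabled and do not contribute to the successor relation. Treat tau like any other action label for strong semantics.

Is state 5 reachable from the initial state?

Answer: REACHABLE

Trace:
7 transition(s) survive guard evaluation.
L0 = {0}
L1 = {2,5}  cumulative {0,2,5}
Reachable = {0,2,5}
witness 5: c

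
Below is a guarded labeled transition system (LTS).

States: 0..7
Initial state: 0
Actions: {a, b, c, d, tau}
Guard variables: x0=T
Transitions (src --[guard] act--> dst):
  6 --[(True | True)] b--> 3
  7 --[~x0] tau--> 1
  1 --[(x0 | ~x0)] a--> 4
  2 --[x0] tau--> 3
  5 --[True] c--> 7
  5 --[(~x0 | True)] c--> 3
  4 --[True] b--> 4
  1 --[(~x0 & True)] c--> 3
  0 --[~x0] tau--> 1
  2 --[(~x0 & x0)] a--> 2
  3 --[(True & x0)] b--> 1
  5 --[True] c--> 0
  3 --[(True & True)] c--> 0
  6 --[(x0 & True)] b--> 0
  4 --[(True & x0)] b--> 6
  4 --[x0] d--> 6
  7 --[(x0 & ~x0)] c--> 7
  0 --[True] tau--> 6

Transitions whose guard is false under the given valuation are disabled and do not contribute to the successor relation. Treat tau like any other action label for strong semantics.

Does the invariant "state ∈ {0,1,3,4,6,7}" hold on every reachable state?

Answer: INVARIANT HOLDS

Working:
Allowed set {0,1,3,4,6,7}
Reachable = {0,1,3,4,6}
  0: safe
  1: safe
  3: safe
  4: safe
  6: safe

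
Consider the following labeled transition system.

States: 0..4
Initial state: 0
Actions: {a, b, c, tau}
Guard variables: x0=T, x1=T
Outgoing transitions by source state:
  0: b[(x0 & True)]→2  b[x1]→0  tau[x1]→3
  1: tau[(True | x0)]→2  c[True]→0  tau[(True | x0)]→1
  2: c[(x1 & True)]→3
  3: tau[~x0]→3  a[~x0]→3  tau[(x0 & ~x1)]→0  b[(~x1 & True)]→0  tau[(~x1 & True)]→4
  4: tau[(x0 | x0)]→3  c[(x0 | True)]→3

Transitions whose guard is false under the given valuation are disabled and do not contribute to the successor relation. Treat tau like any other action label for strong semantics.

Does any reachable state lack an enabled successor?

R = {0,2,3}
  0: b→0  b→2  tau→3  [3 out]
  2: c→3  [1 out]
  3: ∅  [deadlock]
Path to 3: tau

Answer: DEADLOCK at state 3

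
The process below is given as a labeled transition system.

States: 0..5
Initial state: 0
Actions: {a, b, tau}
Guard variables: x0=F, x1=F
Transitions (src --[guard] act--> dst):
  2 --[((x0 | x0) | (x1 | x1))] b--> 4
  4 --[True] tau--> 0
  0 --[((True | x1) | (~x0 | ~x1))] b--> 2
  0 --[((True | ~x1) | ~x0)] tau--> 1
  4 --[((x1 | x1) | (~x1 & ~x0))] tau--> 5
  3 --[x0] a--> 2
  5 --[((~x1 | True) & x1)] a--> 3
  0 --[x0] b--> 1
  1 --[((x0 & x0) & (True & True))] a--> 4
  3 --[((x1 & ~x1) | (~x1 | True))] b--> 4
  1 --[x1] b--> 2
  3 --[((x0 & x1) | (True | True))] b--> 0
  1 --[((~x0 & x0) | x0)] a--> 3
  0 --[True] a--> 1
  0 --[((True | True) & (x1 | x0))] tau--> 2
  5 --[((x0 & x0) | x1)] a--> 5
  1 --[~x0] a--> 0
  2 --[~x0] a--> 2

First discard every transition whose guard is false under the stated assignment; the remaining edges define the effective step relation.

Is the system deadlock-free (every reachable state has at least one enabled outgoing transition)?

Reach set: {0,1,2}
  0: a→1  b→2  tau→1  [3 exit(s)]
  1: a→0  [1 exit(s)]
  2: a→2  [1 exit(s)]

Answer: DEADLOCK-FREE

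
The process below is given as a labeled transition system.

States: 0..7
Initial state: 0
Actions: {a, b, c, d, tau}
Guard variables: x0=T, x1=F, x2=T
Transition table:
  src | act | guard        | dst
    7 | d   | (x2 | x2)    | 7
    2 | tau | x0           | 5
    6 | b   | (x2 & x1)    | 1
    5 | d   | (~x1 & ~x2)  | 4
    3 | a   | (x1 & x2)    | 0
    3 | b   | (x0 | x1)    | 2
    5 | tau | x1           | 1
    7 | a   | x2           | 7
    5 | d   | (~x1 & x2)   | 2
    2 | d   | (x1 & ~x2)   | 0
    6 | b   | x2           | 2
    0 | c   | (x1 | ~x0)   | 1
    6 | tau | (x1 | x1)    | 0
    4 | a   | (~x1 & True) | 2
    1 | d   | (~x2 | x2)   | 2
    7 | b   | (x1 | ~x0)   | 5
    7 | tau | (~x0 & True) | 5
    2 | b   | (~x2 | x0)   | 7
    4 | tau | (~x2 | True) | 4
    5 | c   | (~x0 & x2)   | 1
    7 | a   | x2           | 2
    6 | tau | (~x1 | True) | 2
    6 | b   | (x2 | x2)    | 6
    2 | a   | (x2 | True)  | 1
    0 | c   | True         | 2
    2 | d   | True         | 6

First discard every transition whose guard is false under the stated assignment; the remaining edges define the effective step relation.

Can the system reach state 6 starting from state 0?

16 transition(s) survive guard evaluation.
Layer 0: {0}
Layer 1: {2}  total {0,2}
Layer 2: {1,5,6,7}  total {0,1,2,5,6,7}
Reachable = {0,1,2,5,6,7}
Path to 6: c·d

Answer: REACHABLE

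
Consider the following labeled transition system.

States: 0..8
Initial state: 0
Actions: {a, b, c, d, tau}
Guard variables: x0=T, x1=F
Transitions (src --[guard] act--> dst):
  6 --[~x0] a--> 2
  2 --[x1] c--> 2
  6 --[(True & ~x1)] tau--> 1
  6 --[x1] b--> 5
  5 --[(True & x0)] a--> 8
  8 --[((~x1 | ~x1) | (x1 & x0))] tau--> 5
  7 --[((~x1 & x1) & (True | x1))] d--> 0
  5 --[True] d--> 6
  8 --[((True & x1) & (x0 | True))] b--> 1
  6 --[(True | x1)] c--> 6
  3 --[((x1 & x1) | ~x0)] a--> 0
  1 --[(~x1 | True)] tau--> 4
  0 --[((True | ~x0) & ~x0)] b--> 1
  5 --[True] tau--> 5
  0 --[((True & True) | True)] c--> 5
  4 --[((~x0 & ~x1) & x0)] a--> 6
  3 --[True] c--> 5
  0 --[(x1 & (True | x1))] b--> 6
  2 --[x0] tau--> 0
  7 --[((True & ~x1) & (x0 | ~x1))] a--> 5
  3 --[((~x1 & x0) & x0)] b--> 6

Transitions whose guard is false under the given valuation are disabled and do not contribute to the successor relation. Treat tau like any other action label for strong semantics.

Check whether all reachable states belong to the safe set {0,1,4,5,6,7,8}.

Safe = {0,1,4,5,6,7,8}
R = {0,1,4,5,6,8}
  0: safe
  1: safe
  4: safe
  5: safe
  6: safe
  8: safe

Answer: INVARIANT HOLDS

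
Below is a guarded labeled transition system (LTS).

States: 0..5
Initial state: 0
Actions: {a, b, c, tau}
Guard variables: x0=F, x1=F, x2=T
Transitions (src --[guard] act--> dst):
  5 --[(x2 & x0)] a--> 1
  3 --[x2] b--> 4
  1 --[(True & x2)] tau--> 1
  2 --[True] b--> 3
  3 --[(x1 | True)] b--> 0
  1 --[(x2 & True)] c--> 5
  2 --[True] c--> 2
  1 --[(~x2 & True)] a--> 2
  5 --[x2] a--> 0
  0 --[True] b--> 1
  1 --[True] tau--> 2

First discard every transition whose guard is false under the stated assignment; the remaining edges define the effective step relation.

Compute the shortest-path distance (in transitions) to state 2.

Answer: 2

Trace:
BFS to 2:
  depth 0: {0}
  depth 1: {1}
  depth 2: {2,5}
depth(2)=2, e.g. b·tau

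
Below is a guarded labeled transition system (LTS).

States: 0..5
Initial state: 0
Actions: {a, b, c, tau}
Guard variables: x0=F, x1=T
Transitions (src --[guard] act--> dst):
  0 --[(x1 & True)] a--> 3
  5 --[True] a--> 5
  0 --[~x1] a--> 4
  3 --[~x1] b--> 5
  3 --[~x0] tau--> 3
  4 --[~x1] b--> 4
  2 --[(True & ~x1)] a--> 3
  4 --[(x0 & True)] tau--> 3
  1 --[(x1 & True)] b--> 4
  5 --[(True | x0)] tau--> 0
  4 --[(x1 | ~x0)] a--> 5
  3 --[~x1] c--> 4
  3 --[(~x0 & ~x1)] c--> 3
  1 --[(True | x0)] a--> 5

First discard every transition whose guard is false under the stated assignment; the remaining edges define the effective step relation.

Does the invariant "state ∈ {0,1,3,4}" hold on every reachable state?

Answer: INVARIANT HOLDS

Working:
Inv-set: {0,1,3,4}
Reach set: {0,3}
  0: ✓
  3: ✓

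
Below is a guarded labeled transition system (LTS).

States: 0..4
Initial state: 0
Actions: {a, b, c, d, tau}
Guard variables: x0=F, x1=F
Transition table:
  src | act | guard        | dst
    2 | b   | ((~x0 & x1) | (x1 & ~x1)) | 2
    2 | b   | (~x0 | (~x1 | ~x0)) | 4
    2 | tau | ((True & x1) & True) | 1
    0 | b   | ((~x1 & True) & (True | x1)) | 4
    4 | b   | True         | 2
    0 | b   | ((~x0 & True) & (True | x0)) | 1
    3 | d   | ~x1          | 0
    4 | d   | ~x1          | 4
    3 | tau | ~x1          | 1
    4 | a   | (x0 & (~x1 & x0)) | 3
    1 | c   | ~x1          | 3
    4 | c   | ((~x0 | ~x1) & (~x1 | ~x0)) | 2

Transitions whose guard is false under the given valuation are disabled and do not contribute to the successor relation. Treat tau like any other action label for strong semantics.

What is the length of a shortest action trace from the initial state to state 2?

BFS to 2:
  depth 0: {0}
  depth 1: {1,4}
  depth 2: {2,3}
first hit 2 at d=2 via b·b

Answer: 2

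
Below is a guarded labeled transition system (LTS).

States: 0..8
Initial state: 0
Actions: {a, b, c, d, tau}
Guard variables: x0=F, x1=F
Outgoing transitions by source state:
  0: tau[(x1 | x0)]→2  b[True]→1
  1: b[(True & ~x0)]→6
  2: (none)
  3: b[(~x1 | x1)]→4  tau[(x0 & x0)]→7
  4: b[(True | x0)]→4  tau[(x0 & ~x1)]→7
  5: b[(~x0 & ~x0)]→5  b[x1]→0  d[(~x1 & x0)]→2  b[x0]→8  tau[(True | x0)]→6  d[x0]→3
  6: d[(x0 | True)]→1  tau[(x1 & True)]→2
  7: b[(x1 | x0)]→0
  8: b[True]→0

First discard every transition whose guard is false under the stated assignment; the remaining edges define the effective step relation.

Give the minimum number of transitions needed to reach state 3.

Breadth-first toward 3:
  depth 0: {0}
  depth 1: {1}
  depth 2: {6}
3 never appears.

Answer: UNREACHABLE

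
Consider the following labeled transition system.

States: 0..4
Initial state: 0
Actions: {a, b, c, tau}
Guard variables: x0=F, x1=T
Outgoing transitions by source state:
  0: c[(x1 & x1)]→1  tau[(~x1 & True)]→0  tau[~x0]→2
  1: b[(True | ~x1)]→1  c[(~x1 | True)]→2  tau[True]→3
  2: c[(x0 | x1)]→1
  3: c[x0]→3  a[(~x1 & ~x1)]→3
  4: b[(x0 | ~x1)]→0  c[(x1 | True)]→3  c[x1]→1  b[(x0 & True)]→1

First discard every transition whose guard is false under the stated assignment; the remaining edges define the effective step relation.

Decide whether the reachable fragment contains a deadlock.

Answer: DEADLOCK at state 3

Working:
Reachable = {0,1,2,3}
  0: c→1  tau→2  [2 out]
  1: b→1  c→2  tau→3  [3 out]
  2: c→1  [1 out]
  3: ∅  [STUCK]
trace reaching 3: c·tau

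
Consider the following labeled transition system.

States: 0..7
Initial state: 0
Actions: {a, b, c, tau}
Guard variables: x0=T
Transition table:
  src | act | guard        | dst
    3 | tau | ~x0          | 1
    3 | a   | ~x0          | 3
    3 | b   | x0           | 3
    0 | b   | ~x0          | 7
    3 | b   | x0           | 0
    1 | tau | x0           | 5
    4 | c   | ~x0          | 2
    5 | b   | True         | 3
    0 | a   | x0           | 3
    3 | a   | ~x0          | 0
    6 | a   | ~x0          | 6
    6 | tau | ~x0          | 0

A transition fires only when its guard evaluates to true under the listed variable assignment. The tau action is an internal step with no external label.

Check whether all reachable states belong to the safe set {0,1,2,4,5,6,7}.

Inv-set: {0,1,2,4,5,6,7}
R = {0,3}
  0: ok
  3: ✗ unsafe
reach 3 via a — violates

Answer: INVARIANT VIOLATED at state 3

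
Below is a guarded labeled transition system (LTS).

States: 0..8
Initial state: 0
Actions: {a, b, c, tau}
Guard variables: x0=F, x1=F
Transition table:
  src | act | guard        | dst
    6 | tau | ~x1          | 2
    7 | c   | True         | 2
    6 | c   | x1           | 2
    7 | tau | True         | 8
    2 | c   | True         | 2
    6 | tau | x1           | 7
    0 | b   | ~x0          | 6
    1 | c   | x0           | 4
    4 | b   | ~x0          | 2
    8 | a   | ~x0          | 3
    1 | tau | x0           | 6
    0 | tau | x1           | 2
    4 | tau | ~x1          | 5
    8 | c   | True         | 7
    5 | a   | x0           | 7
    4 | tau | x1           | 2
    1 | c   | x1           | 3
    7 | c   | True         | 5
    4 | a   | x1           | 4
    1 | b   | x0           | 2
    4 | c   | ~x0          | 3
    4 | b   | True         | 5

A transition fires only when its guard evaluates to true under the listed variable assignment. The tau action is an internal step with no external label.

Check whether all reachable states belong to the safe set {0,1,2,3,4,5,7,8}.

Inv-set: {0,1,2,3,4,5,7,8}
Reachable = {0,2,6}
  0: ok
  2: ok
  6: ✗ unsafe
counterexample path to 6: b

Answer: INVARIANT VIOLATED at state 6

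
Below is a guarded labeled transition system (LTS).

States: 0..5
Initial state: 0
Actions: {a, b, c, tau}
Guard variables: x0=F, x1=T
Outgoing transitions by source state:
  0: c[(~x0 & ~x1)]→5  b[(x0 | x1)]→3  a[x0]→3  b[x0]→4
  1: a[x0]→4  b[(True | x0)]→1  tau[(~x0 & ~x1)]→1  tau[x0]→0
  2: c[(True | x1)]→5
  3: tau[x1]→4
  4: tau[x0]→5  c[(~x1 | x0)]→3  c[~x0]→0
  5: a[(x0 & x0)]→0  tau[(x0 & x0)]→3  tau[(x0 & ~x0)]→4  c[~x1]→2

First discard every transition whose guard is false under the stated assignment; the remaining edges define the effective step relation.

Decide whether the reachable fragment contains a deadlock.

Reachable = {0,3,4}
  0: b→3  [1 exit(s)]
  3: tau→4  [1 exit(s)]
  4: c→0  [1 exit(s)]

Answer: DEADLOCK-FREE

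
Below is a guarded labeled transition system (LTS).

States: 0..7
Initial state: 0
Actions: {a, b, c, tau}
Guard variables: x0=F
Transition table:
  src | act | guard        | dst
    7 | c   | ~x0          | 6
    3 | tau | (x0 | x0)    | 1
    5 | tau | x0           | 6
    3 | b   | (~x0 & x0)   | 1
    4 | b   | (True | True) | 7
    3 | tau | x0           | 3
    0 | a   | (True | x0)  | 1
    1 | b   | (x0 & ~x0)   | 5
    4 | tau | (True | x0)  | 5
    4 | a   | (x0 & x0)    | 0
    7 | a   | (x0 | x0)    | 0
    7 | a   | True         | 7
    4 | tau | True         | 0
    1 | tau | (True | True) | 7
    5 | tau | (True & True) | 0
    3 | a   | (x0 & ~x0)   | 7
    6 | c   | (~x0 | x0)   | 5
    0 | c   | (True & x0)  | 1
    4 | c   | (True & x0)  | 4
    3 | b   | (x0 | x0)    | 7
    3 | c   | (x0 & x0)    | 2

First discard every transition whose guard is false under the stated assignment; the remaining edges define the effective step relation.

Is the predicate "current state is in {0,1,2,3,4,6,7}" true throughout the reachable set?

Allowed set {0,1,2,3,4,6,7}
Reach set: {0,1,5,6,7}
  0: ✓
  1: ✓
  5: VIOLATES
  6: ✓
  7: ✓
witness against invariant: a·tau·c·c → 5

Answer: INVARIANT VIOLATED at state 5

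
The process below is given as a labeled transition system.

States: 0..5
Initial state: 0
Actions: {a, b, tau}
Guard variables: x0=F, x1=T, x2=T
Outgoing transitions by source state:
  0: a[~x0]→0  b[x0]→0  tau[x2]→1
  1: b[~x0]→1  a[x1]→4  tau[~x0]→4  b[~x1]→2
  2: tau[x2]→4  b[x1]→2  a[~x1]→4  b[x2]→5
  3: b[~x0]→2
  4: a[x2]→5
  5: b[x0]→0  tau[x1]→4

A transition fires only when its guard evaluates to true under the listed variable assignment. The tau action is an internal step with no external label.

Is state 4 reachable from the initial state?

11 transition(s) survive guard evaluation.
L0 = {0}
L1 = {1}  total {0,1}
L2 = {4}  total {0,1,4}
L3 = {5}  total {0,1,4,5}
R = {0,1,4,5}
Path to 4: tau·a

Answer: REACHABLE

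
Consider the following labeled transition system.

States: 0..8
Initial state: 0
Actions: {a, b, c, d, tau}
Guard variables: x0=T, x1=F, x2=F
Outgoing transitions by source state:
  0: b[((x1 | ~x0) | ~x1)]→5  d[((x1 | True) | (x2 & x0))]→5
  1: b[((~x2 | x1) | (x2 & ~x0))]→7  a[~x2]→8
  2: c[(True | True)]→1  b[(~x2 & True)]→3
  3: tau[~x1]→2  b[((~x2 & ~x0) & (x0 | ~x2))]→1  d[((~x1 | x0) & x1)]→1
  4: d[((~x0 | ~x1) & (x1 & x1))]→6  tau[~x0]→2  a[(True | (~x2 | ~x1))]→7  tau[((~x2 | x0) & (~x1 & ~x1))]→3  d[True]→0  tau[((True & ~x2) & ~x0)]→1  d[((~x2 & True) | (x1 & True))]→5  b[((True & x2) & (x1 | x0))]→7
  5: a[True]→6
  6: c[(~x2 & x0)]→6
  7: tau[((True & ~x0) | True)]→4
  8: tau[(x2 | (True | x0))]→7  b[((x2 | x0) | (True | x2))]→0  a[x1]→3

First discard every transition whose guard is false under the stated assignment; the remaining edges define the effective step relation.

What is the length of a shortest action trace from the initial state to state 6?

Answer: 2

Working:
BFS to 6:
  Layer 0: {0}
  Layer 1: {5}
  Layer 2: {6}
6 enters at depth 2; path b·a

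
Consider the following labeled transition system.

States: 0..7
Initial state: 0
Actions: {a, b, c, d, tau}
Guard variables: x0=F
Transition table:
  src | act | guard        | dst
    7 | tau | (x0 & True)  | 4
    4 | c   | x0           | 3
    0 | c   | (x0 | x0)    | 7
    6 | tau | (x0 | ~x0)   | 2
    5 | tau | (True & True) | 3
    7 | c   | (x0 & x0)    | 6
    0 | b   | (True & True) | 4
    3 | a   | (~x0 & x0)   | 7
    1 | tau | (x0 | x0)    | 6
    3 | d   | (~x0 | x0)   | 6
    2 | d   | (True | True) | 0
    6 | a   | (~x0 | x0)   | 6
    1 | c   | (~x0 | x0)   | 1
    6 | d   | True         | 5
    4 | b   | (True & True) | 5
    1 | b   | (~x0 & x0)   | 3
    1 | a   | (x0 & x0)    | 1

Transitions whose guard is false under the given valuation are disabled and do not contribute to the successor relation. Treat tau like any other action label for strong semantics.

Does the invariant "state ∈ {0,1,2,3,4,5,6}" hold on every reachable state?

Answer: INVARIANT HOLDS

Working:
Safe = {0,1,2,3,4,5,6}
Reach set: {0,2,3,4,5,6}
  0: ok
  2: ok
  3: ok
  4: ok
  5: ok
  6: ok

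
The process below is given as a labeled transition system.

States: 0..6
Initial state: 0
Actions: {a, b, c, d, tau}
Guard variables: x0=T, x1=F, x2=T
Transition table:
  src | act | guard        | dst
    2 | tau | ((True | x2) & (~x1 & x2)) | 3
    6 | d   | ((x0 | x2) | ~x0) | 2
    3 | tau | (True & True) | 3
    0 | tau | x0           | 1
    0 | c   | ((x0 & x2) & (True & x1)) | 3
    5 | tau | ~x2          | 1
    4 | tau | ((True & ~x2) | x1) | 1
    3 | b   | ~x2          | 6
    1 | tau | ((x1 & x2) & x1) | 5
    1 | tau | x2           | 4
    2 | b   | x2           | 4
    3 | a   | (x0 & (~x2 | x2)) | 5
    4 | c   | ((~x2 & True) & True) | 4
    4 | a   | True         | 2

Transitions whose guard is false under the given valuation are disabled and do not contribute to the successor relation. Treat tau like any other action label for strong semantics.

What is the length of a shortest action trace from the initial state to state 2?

BFS to 2:
  Layer 0: {0}
  Layer 1: {1}
  Layer 2: {4}
  Layer 3: {2}
depth(2)=3, e.g. tau·tau·a

Answer: 3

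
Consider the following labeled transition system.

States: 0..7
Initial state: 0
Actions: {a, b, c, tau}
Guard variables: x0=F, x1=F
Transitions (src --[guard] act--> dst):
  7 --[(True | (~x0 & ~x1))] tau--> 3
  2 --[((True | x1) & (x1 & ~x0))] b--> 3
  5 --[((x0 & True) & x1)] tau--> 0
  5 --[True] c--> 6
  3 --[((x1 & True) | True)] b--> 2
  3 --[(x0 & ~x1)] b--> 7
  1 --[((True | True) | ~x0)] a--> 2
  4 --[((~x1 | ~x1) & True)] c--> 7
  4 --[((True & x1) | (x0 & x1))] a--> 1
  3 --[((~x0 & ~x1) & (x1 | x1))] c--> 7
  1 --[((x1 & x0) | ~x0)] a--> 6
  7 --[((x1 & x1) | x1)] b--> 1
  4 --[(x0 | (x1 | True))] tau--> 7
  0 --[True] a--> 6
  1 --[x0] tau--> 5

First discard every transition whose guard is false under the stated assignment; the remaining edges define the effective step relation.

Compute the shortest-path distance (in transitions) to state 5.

Answer: UNREACHABLE

Analysis:
Breadth-first toward 5:
  L0 = {0}
  L1 = {6}
5 never appears.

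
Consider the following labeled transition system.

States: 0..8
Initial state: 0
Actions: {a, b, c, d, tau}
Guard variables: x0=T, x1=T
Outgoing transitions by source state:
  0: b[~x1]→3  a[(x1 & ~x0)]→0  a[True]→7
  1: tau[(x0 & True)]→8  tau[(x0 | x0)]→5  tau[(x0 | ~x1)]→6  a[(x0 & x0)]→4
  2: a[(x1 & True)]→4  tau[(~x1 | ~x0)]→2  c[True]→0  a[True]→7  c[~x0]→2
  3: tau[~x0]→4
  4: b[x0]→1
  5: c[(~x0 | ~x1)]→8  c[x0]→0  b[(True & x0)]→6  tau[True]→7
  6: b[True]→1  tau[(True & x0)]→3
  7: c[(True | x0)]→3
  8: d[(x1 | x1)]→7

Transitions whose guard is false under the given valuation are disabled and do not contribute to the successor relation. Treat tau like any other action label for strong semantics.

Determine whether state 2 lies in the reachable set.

After dropping false guards: 16 live edges.
L0 = {0}
L1 = {7}  cumulative {0,7}
L2 = {3}  cumulative {0,3,7}
Reach set: {0,3,7}

Answer: UNREACHABLE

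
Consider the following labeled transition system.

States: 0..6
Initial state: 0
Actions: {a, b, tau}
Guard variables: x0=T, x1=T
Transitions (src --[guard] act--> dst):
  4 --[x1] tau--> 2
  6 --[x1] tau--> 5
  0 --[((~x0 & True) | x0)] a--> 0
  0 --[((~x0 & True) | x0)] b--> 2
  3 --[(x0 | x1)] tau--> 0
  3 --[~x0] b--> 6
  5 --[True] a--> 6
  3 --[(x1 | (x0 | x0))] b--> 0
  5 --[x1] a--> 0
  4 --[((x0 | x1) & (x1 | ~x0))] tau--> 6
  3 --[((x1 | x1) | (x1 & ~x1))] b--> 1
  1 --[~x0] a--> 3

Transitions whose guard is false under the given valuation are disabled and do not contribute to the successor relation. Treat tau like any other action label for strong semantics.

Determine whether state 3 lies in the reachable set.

Guard filter leaves 10 enabled edge(s).
L0 = {0}
L1 = {2}  total {0,2}
Reach set: {0,2}

Answer: UNREACHABLE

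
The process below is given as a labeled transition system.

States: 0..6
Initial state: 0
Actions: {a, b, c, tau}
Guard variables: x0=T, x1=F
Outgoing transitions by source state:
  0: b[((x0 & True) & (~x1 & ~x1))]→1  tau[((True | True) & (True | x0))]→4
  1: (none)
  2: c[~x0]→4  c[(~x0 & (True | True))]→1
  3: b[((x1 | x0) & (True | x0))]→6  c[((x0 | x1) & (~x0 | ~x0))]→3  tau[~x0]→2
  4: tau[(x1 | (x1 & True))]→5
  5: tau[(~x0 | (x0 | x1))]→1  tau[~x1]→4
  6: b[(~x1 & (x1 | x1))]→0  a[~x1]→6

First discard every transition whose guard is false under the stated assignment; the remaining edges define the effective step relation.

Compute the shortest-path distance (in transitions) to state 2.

BFS to 2:
  depth 0: {0}
  depth 1: {1,4}
2 never appears.

Answer: UNREACHABLE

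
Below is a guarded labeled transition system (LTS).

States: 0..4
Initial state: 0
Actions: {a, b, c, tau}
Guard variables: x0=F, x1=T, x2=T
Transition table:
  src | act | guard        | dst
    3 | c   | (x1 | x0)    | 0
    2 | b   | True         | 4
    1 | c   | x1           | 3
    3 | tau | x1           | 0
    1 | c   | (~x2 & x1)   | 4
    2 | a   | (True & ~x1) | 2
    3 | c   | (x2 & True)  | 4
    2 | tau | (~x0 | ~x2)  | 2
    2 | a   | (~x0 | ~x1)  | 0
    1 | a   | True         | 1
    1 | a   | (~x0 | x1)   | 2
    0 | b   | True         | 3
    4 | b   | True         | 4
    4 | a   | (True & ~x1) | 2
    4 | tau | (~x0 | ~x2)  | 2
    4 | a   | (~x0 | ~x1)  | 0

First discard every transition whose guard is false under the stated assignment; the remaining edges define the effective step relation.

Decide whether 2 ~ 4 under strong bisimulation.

Refine partition for ~:
  round 0: {{0,1,2,3,4}}
  round 1: {{0},{1},{2,4},{3}}
stable after 2 split(s): 4 block(s)
class of 2: {2,4}; class of 4: {2,4}

Answer: BISIMILAR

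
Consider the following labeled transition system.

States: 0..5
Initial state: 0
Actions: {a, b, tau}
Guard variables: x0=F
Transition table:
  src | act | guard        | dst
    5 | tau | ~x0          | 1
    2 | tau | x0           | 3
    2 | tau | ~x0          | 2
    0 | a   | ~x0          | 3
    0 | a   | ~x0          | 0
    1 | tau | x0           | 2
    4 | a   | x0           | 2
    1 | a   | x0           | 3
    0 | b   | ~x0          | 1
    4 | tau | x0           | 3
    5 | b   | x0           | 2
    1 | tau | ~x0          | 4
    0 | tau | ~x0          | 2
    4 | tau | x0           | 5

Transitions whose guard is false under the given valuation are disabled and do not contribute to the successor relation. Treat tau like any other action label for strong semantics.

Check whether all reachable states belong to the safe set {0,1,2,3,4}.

Allowed set {0,1,2,3,4}
Reachable = {0,1,2,3,4}
  0: safe
  1: safe
  2: safe
  3: safe
  4: safe

Answer: INVARIANT HOLDS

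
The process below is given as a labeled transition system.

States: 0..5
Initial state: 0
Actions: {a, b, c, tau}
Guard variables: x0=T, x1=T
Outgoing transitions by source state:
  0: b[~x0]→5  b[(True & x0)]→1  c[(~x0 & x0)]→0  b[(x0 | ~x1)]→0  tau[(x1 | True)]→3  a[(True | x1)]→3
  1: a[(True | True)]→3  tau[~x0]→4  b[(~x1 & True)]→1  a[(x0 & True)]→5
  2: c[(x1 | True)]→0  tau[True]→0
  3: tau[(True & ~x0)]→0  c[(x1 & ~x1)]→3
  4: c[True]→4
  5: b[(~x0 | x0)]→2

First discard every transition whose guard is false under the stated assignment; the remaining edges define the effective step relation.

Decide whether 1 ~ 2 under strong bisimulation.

Refine partition for ~:
  P[0] = {{0,1,2,3,4,5}}
  P[1] = {{0},{1},{2},{3},{4},{5}}
stable after 2 split(s): 6 block(s)
class of 1: {1}; class of 2: {2}

Answer: NOT BISIMILAR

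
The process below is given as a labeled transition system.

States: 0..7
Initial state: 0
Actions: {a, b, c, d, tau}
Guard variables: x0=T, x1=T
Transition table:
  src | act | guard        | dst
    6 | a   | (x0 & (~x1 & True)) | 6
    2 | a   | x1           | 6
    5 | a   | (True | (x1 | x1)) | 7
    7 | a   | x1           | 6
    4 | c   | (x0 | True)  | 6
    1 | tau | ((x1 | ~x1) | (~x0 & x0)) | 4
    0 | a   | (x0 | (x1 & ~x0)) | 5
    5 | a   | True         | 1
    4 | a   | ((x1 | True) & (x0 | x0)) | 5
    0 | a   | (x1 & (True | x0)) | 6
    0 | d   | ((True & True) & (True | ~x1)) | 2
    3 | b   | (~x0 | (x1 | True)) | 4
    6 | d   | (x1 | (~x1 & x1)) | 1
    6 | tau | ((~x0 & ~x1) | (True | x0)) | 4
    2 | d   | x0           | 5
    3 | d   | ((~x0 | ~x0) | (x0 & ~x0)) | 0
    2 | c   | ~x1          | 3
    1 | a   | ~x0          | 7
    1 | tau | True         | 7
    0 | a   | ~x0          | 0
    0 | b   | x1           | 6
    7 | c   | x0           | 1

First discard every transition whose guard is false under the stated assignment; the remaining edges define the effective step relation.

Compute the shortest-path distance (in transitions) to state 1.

Answer: 2

Analysis:
Layered search for 1:
  L0 = {0}
  L1 = {2,5,6}
  L2 = {1,4,7}
1 enters at depth 2; path a·a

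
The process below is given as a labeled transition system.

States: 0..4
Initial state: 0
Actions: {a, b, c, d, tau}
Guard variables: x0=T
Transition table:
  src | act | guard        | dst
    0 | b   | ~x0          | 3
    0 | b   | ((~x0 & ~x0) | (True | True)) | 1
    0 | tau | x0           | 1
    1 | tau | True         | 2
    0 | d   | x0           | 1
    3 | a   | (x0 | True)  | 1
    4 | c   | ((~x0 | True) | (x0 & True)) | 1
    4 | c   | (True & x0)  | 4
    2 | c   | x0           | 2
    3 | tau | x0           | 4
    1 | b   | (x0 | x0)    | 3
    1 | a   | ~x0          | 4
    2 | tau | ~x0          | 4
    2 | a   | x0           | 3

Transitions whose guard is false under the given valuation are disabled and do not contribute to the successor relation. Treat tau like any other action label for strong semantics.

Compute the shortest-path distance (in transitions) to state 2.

Answer: 2

Analysis:
Breadth-first toward 2:
  Layer 0: {0}
  Layer 1: {1}
  Layer 2: {2,3}
first hit 2 at d=2 via b·tau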